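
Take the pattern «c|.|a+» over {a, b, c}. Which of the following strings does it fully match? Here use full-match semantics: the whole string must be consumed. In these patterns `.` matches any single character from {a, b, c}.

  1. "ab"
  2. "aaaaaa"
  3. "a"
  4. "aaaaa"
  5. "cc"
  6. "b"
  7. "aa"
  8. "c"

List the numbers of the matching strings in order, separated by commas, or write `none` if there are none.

2, 3, 4, 6, 7, 8

1 → no match
2 → match
3 → match
4 → match
5 → no match
6 → match
7 → match
8 → match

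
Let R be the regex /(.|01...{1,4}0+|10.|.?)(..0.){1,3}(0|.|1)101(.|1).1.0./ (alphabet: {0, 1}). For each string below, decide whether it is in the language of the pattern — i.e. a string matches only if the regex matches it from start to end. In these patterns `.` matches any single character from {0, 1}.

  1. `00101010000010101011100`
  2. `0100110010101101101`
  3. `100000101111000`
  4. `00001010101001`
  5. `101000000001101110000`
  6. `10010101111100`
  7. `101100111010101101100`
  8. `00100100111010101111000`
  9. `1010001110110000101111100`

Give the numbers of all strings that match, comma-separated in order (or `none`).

1, 2, 3, 6, 7, 8, 9

1 → match
2 → match
3 → match
4 → no match
5 → no match
6 → match
7 → match
8 → match
9 → match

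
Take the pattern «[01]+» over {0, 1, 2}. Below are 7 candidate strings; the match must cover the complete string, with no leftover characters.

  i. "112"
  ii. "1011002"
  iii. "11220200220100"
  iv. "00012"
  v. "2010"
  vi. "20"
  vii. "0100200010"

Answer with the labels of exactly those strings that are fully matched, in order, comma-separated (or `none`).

none

i. "112" → no match
ii. "1011002" → no match
iii → no match
iv. "00012" → no match
v. "2010" → no match
vi. "20" → no match
vii. "0100200010" → no match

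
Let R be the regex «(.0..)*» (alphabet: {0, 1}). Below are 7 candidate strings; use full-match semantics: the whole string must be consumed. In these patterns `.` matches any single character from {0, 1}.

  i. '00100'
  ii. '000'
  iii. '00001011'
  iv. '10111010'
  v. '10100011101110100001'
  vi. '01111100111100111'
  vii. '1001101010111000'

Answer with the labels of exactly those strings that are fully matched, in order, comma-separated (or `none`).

iii, iv, v, vii

i → no match
ii → no match
iii → match
iv → match
v → match
vi → no match
vii → match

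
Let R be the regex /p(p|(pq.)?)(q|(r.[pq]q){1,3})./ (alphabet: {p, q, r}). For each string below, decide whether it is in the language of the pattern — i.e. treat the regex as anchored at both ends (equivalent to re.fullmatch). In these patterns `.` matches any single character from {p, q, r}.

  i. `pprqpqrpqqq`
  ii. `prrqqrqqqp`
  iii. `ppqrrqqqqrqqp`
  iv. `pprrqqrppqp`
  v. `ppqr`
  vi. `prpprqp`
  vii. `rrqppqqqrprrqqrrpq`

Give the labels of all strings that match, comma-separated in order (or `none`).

i → match
ii → match
iii → no match
iv → match
v → match
vi → no match
vii → no match — must start with `p`

i, ii, iv, v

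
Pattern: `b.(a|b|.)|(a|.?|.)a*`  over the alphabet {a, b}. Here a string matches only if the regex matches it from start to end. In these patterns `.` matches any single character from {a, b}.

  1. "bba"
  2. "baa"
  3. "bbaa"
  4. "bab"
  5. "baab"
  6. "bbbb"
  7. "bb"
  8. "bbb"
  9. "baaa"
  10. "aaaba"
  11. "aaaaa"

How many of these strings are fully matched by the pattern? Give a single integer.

6

1 → match
2 → match
3 → no match
4 → match
5 → no match
6 → no match
7 → no match
8 → match
9 → match
10 → no match
11 → match
Total matched: 6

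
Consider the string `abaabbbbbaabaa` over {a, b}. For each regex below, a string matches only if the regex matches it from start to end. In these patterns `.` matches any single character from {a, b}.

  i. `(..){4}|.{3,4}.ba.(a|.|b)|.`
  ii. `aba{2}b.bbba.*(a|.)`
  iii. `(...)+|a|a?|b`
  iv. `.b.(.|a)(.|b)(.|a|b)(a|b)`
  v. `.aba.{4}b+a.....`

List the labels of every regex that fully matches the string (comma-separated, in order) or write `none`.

ii

i → no match
ii → match
iii → no match
iv → no match
v → no match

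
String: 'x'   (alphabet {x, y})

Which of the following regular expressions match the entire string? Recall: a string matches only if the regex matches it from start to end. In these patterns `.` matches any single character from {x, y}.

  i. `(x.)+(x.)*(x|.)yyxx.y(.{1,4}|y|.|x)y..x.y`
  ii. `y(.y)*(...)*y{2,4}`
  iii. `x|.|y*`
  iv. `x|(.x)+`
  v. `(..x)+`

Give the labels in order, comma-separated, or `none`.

i → no match — must end with 'y'
ii → no match — must start with 'y'
iii → match
iv → match
v → no match

iii, iv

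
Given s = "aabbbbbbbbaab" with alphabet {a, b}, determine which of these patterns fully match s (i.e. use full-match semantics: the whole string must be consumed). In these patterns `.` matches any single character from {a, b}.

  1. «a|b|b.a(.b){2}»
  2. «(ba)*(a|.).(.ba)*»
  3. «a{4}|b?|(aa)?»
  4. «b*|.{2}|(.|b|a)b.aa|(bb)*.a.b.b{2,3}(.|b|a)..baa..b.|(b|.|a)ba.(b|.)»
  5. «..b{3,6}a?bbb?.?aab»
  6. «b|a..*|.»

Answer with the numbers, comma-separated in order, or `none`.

1 → no match
2 → no match
3 → no match
4 → no match
5 → match
6 → match

5, 6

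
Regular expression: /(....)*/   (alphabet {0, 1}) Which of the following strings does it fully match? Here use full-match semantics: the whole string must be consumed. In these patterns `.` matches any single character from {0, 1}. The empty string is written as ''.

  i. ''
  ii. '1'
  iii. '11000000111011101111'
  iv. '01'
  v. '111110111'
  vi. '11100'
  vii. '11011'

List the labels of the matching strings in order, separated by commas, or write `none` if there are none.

i. '' → match
ii. '1' → no match
iii → match
iv. '01' → no match
v. '111110111' → no match
vi. '11100' → no match
vii. '11011' → no match

i, iii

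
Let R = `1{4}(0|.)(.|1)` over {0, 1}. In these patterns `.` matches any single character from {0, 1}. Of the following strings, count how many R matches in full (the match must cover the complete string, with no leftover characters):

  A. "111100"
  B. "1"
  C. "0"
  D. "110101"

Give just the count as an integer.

A → match
B → no match
C → no match — must start with "1"
D → no match
Total matched: 1

1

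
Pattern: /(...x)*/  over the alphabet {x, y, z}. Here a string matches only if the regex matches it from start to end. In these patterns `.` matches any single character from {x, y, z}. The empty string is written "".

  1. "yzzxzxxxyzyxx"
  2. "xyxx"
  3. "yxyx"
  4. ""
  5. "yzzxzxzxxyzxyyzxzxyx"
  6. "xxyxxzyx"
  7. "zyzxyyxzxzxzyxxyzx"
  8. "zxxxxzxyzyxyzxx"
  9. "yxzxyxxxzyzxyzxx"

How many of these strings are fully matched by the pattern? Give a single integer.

6

1 → no match
2 → match
3 → match
4 → match
5 → match
6 → match
7 → no match
8 → no match
9 → match
Total matched: 6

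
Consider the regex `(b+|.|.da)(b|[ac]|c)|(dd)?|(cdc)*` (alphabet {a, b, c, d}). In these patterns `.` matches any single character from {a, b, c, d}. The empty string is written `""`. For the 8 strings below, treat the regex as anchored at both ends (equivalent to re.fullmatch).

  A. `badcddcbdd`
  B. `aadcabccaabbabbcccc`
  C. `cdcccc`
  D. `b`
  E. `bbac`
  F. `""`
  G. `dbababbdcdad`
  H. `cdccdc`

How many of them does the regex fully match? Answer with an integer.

2

A → no match
B → no match
C → no match
D → no match
E → no match
F → match
G → no match
H → match
Total matched: 2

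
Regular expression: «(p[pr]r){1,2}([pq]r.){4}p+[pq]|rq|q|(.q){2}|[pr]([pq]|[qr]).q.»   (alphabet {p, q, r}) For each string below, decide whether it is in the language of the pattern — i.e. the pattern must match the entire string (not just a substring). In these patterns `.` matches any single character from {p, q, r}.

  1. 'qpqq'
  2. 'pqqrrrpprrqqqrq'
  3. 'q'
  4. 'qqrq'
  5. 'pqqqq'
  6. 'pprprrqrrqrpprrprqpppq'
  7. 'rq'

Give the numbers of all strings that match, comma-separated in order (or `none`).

1 → no match
2 → no match
3 → match
4 → match
5 → match
6 → match
7 → match

3, 4, 5, 6, 7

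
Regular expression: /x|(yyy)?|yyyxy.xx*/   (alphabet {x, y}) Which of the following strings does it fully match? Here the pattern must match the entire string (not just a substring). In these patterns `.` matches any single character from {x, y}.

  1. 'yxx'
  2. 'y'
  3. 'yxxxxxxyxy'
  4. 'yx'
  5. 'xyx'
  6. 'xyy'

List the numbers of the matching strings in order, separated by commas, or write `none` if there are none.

none

1 → no match
2 → no match
3 → no match
4 → no match
5 → no match
6 → no match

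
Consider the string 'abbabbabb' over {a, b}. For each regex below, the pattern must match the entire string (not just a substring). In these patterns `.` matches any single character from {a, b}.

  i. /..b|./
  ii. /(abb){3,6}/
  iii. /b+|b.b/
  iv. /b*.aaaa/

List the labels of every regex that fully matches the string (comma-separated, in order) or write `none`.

i → no match
ii → match
iii → no match — must start with 'b'
iv → no match — must end with 'aaaa'

ii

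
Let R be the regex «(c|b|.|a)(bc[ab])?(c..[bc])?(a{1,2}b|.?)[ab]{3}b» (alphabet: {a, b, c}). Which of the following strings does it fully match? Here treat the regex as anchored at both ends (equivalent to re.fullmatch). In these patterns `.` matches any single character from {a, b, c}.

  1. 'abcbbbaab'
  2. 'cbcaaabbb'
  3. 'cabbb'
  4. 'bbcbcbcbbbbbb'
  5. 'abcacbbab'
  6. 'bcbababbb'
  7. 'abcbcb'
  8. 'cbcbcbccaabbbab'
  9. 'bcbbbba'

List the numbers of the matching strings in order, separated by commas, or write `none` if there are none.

1, 2, 3, 4, 5, 6, 8

1 → match
2 → match
3 → match
4 → match
5 → match
6 → match
7 → no match
8 → match
9 → no match — must end with 'b'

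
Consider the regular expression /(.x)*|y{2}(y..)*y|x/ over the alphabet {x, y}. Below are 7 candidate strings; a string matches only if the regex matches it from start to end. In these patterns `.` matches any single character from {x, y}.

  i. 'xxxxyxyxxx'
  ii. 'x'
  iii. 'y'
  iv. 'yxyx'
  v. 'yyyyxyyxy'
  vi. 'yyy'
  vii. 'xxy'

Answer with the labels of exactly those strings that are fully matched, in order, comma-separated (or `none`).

i, ii, iv, v, vi

i → match
ii → match
iii → no match
iv → match
v → match
vi → match
vii → no match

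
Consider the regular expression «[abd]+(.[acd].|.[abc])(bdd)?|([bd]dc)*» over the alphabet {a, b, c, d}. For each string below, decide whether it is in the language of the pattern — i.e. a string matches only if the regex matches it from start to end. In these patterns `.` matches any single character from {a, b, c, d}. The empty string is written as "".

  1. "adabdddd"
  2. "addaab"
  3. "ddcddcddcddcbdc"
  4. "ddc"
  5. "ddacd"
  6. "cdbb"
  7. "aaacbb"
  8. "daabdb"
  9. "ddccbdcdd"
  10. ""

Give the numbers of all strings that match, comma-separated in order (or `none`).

1 → match
2 → match
3 → match
4 → match
5 → match
6 → no match
7 → no match
8 → match
9 → no match
10 → match

1, 2, 3, 4, 5, 8, 10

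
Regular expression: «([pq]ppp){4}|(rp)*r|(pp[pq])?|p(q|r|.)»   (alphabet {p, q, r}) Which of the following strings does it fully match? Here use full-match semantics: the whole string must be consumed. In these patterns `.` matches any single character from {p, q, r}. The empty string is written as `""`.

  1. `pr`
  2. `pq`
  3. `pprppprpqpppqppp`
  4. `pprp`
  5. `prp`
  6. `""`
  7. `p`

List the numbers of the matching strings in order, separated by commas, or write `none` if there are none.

1, 2, 6

1 → match
2 → match
3 → no match
4 → no match
5 → no match
6 → match
7 → no match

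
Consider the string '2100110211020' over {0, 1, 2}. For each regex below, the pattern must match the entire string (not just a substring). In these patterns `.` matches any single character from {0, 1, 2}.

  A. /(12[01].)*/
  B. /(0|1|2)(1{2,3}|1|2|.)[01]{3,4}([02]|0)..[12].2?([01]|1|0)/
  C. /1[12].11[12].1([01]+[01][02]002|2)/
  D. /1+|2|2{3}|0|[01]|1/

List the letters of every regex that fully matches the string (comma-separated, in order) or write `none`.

B

A → no match
B → match
C → no match — must start with '1'
D → no match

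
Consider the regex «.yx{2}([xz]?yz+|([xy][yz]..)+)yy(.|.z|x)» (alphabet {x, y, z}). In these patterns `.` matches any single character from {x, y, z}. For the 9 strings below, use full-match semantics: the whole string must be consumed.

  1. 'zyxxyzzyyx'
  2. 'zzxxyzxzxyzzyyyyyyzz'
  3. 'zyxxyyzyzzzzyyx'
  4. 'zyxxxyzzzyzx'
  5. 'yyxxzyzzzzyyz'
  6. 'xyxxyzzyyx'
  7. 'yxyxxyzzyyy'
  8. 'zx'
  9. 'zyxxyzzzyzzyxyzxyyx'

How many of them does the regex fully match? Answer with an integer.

4

1 → match
2 → no match
3 → no match
4 → no match
5 → match
6 → match
7 → no match
8 → no match
9 → match
Total matched: 4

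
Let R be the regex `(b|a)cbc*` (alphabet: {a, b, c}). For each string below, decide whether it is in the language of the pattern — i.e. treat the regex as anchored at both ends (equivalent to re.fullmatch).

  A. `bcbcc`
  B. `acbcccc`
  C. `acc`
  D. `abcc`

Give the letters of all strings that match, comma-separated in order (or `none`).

A → match
B → match
C → no match
D → no match

A, B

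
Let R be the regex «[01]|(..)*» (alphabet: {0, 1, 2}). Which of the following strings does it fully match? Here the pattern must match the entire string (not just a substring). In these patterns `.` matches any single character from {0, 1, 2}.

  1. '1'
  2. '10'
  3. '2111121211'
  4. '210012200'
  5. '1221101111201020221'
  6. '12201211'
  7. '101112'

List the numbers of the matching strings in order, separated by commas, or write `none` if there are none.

1. '1' → match
2. '10' → match
3. '2111121211' → match
4. '210012200' → no match
5 → no match
6. '12201211' → match
7. '101112' → match

1, 2, 3, 6, 7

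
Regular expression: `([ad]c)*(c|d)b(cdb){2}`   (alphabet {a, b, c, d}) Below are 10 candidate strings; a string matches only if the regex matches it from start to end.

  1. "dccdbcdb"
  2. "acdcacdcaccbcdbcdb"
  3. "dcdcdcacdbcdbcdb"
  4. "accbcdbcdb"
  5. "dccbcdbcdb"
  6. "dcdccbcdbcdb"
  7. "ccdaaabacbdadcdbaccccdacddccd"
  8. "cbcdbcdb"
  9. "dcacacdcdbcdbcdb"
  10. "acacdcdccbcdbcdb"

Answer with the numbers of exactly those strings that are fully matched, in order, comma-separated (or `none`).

1 → no match
2 → match
3 → match
4 → match
5 → match
6 → match
7 → no match — must end with "cdb"
8 → match
9 → match
10 → match

2, 3, 4, 5, 6, 8, 9, 10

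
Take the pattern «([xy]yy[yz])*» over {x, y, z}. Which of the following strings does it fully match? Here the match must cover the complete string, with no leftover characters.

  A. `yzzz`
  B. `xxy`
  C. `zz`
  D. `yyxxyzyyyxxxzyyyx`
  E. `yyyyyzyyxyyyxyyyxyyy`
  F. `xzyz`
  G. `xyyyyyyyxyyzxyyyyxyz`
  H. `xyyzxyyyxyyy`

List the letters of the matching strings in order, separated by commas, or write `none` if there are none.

A. `yzzz` → no match
B. `xxy` → no match
C. `zz` → no match
D → no match
E → no match
F. `xzyz` → no match
G → no match
H. `xyyzxyyyxyyy` → match

H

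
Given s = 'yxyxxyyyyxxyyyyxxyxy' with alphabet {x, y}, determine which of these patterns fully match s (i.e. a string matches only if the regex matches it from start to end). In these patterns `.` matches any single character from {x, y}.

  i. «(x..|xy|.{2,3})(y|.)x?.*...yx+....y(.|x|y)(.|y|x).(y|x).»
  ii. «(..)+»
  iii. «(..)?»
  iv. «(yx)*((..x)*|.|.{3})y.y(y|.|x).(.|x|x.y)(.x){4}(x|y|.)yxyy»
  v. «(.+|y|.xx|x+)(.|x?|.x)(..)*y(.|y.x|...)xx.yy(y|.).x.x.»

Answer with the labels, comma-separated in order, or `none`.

i, ii, v

i → match
ii → match
iii → no match
iv → no match — must end with 'yxyy'
v → match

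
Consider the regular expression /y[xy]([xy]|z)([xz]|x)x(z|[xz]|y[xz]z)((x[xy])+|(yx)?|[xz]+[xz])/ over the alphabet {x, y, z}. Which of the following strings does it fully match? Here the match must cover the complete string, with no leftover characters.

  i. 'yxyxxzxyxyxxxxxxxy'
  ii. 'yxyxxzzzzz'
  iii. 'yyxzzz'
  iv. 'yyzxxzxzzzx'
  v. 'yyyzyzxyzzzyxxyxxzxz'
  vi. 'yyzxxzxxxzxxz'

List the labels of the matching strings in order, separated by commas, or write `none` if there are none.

i → match
ii → match
iii → no match
iv → match
v → no match
vi → match

i, ii, iv, vi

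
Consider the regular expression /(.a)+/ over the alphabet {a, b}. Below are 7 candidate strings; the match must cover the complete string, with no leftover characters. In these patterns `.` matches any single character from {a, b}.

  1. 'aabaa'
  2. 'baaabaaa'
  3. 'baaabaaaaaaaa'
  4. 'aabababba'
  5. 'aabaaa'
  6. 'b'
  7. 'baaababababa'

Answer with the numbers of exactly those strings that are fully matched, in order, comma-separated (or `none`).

1 → no match
2 → match
3 → no match
4 → no match
5 → match
6 → no match — must end with 'a'
7 → match

2, 5, 7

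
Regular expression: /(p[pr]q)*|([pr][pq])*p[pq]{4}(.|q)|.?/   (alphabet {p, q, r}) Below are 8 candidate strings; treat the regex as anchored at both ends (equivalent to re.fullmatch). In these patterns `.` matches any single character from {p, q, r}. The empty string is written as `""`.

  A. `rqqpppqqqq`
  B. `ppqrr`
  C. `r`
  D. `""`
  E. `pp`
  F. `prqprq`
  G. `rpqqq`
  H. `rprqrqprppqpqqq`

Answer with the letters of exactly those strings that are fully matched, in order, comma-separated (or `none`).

C, D, F

A → no match
B → no match
C → match
D → match
E → no match
F → match
G → no match
H → no match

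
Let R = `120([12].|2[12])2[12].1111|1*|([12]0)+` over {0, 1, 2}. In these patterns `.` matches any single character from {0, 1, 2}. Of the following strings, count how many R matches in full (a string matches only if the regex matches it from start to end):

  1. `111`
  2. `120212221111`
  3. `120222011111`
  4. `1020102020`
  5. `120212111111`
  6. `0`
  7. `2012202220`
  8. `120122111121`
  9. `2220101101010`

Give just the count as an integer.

1. `111` → match
2. `120212221111` → match
3. `120222011111` → no match
4. `1020102020` → match
5. `120212111111` → match
6. `0` → no match
7. `2012202220` → no match
8. `120122111121` → no match
9 → no match
Total matched: 4

4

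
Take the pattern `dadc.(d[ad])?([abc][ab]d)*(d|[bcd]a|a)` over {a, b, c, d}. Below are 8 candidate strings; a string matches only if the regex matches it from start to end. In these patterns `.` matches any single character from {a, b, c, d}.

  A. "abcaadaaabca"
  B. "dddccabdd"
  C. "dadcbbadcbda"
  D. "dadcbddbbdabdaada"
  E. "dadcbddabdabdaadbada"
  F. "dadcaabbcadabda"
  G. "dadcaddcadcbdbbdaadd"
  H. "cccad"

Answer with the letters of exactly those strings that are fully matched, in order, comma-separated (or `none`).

A → no match — must start with "dadc"
B → no match — must start with "dadc"
C → match
D → match
E → match
F → no match
G → match
H → no match — must start with "dadc"

C, D, E, G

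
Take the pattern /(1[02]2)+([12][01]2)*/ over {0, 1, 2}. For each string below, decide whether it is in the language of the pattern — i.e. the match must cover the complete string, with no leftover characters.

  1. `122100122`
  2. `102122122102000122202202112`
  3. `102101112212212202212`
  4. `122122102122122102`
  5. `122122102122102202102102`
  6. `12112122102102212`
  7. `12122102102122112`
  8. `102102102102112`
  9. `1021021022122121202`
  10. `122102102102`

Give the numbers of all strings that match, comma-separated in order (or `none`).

1 → no match
2 → no match
3 → no match
4 → match
5 → match
6 → no match
7 → no match
8 → match
9 → no match
10 → match

4, 5, 8, 10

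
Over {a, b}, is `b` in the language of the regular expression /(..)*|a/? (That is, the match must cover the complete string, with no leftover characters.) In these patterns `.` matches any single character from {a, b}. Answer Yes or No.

No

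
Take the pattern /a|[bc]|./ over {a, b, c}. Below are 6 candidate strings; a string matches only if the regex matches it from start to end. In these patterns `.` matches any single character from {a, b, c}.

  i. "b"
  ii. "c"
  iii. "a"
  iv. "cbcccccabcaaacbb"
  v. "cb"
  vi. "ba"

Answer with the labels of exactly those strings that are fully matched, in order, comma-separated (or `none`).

i, ii, iii

i → match
ii → match
iii → match
iv → no match
v → no match
vi → no match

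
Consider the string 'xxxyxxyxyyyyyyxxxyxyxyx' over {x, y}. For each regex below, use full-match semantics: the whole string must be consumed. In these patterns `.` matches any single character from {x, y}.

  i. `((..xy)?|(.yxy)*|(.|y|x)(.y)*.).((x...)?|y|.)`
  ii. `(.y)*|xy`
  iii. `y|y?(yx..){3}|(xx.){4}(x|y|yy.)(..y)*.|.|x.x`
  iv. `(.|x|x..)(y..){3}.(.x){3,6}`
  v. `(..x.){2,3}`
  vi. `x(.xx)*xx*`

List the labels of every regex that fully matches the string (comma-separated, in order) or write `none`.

i → no match
ii → no match
iii → no match
iv → match
v → no match
vi → no match

iv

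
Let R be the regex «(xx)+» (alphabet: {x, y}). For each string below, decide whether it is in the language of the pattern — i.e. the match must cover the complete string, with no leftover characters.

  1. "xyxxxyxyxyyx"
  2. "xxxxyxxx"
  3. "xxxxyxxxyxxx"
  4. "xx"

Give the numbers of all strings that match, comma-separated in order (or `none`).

4

1 → no match — must start with "xx"
2 → no match
3 → no match
4 → match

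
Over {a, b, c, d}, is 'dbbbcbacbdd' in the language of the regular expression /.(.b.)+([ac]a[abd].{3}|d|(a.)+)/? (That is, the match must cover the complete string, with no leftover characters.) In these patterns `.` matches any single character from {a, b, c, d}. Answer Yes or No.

Yes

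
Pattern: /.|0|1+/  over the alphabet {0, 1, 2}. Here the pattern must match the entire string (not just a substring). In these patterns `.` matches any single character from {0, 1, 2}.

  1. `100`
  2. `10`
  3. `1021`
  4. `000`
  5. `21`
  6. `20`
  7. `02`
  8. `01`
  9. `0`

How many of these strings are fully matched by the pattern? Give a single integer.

1

1. `100` → no match
2. `10` → no match
3. `1021` → no match
4. `000` → no match
5. `21` → no match
6. `20` → no match
7. `02` → no match
8. `01` → no match
9. `0` → match
Total matched: 1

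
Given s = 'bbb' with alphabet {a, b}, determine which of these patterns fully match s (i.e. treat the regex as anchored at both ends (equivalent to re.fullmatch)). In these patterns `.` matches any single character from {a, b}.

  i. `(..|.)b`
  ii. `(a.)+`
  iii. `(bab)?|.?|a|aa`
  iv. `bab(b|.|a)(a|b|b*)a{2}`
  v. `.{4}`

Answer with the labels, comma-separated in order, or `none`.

i

i → match
ii → no match — must start with 'a'
iii → no match
iv → no match — must start with 'bab'
v → no match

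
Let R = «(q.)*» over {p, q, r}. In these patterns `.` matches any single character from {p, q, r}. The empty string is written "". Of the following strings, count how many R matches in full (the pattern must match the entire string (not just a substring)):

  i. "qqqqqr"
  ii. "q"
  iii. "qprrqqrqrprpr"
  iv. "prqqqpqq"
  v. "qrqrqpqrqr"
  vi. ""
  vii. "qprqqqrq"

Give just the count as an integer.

3

i → match
ii → no match
iii → no match
iv → no match
v → match
vi → match
vii → no match
Total matched: 3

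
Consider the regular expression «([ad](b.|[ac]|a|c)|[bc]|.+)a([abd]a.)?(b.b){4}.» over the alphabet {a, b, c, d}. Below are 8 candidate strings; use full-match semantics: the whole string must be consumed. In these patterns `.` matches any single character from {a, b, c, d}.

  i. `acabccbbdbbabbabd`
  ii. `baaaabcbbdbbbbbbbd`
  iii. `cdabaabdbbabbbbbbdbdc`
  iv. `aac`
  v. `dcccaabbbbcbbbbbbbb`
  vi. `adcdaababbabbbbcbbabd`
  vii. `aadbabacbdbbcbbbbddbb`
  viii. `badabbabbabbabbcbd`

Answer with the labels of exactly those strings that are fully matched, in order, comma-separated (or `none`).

ii, v, viii

i → no match
ii → match
iii → no match
iv → no match
v → match
vi → no match
vii → no match
viii → match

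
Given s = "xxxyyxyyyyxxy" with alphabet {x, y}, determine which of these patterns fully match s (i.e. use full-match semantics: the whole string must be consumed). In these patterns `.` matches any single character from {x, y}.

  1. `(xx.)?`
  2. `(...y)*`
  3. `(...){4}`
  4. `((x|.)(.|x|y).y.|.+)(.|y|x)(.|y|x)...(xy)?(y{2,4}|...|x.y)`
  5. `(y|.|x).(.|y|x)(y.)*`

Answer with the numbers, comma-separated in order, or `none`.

1 → no match
2 → no match
3 → no match
4 → match
5 → no match

4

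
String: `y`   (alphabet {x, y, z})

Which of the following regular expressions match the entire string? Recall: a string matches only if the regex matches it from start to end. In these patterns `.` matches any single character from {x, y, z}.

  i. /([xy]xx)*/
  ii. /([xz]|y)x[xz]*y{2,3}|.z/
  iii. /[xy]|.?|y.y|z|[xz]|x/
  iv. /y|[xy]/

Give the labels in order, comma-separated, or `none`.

i → no match
ii → no match
iii → match
iv → match

iii, iv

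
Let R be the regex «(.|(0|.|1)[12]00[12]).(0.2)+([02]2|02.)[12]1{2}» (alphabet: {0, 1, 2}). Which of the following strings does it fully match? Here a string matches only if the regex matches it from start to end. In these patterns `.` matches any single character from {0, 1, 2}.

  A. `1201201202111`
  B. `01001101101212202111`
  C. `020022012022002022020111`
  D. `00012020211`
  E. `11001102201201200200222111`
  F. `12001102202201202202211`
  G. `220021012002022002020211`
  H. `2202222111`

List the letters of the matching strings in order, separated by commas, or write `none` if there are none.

A → match
B → no match
C → match
D → match
E → match
F → match
G → match
H → match

A, C, D, E, F, G, H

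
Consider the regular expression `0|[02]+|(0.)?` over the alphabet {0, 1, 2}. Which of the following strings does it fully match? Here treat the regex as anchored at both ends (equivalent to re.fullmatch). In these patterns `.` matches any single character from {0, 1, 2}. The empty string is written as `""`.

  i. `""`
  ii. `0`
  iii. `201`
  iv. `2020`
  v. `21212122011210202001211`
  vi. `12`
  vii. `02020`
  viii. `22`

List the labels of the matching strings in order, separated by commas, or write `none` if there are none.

i → match
ii → match
iii → no match
iv → match
v → no match
vi → no match
vii → match
viii → match

i, ii, iv, vii, viii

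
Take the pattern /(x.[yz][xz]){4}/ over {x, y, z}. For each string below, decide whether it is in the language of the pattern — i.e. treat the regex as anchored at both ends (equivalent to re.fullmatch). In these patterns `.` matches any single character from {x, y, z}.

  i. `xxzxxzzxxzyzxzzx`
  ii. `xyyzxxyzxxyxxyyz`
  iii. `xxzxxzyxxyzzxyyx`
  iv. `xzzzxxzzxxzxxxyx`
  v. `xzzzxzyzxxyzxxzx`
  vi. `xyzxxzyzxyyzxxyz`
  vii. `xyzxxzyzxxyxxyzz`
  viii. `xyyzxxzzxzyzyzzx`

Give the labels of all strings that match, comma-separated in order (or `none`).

i, ii, iii, iv, v, vi, vii

i → match
ii → match
iii → match
iv → match
v → match
vi → match
vii → match
viii → no match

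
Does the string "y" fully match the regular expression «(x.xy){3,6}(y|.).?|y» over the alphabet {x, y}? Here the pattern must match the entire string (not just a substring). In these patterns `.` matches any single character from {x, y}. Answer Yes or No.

Yes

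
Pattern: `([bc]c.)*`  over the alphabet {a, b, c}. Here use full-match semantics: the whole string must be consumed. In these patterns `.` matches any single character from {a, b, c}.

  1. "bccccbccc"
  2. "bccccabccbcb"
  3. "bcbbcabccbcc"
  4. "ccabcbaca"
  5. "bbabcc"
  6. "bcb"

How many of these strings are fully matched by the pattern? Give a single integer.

4

1 → match
2 → match
3 → match
4 → no match
5 → no match
6 → match
Total matched: 4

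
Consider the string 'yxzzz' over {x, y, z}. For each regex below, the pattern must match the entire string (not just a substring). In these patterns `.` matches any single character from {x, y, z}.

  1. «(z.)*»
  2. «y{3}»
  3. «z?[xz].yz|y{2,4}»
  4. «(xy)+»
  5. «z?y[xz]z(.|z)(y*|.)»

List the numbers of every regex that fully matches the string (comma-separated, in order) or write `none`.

5

1 → no match
2 → no match — must end with 'y'
3 → no match
4 → no match — must start with 'xy'
5 → match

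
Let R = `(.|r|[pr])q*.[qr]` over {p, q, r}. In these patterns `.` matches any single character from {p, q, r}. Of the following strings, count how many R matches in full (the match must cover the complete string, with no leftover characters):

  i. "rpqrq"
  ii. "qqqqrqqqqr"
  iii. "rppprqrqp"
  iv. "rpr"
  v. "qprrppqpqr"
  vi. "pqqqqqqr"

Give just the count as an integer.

2

i → no match
ii → no match
iii → no match
iv → match
v → no match
vi → match
Total matched: 2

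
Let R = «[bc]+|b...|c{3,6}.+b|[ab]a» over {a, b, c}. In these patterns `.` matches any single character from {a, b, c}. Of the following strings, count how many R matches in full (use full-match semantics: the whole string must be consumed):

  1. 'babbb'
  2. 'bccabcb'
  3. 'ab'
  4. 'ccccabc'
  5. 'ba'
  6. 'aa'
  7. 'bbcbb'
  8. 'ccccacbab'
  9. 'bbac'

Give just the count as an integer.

1 → no match
2 → no match
3 → no match
4 → no match
5 → match
6 → match
7 → match
8 → match
9 → match
Total matched: 5

5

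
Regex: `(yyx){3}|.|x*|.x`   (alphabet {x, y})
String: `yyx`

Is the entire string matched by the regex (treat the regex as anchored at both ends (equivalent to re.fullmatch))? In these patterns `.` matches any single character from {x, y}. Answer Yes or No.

No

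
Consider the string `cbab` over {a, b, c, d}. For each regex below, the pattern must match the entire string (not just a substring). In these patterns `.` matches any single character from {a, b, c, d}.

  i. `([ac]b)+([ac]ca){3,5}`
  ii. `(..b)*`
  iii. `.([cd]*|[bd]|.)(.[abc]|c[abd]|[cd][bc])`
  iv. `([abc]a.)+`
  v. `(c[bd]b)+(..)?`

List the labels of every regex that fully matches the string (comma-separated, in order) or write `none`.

i → no match — must end with `ca`
ii → no match
iii → match
iv → no match
v → no match

iii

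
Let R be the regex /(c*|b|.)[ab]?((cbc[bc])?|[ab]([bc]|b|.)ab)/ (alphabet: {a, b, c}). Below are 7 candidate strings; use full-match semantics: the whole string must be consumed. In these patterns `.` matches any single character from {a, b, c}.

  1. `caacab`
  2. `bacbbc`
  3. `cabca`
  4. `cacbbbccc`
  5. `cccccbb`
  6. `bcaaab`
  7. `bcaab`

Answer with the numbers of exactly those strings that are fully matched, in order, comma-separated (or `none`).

1 → match
2 → no match
3 → no match
4 → no match
5 → no match
6 → no match
7 → no match

1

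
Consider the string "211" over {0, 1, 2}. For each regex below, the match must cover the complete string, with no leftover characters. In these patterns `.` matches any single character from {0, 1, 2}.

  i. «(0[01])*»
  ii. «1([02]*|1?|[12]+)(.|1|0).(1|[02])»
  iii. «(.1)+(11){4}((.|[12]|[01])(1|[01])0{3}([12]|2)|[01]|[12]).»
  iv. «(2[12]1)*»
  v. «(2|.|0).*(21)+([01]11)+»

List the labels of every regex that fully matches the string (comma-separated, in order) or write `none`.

i → no match
ii → no match — must start with "1"
iii → no match
iv → match
v → no match

iv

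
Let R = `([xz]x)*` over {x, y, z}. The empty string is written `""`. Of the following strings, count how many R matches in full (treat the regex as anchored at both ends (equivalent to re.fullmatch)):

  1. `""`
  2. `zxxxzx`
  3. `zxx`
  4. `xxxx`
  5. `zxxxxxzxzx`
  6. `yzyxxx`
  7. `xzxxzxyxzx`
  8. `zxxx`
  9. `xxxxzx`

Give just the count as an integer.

6

1 → match
2 → match
3 → no match
4 → match
5 → match
6 → no match
7 → no match
8 → match
9 → match
Total matched: 6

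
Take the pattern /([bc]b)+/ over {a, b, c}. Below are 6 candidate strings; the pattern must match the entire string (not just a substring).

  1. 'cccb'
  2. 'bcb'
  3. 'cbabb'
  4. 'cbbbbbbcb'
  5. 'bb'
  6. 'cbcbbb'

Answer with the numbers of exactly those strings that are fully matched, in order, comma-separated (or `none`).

1. 'cccb' → no match
2. 'bcb' → no match
3. 'cbabb' → no match
4. 'cbbbbbbcb' → no match
5. 'bb' → match
6. 'cbcbbb' → match

5, 6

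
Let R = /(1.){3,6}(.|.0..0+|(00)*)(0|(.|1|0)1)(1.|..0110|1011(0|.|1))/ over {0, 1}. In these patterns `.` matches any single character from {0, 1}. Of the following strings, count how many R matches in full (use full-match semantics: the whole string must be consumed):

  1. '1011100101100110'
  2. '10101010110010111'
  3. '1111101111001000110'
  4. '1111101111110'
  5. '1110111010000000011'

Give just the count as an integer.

1 → no match
2 → match
3 → match
4 → match
5 → match
Total matched: 4

4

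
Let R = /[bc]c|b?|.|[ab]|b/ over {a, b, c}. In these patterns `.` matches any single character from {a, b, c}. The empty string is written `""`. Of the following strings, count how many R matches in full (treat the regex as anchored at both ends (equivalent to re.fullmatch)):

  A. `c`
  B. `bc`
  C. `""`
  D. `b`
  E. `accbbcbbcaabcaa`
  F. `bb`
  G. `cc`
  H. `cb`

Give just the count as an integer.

5

A → match
B → match
C → match
D → match
E → no match
F → no match
G → match
H → no match
Total matched: 5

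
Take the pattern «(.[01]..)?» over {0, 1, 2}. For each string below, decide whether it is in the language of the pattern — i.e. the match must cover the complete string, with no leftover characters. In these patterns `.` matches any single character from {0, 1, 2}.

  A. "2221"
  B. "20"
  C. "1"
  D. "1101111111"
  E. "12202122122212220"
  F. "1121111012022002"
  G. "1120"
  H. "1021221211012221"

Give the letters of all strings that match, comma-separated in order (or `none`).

A → no match
B → no match
C → no match
D → no match
E → no match
F → no match
G → match
H → no match

G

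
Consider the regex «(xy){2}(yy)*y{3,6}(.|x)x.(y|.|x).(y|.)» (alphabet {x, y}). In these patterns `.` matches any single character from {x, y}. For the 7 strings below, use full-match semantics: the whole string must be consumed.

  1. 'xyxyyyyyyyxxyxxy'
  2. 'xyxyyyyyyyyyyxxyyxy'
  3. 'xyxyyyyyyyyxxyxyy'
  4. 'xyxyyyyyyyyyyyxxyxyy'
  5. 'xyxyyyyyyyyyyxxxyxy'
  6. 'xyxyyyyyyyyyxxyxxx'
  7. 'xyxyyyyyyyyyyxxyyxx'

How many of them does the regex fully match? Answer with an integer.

7

1 → match
2 → match
3 → match
4 → match
5 → match
6 → match
7 → match
Total matched: 7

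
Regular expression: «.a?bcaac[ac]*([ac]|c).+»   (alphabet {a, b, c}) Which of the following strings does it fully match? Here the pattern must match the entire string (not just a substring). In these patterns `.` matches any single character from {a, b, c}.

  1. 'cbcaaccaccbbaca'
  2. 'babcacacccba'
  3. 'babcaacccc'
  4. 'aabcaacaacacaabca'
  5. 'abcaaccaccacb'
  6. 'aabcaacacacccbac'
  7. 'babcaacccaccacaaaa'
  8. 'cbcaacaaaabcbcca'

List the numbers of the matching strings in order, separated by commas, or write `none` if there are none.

1, 3, 4, 5, 6, 7, 8

1 → match
2 → no match
3 → match
4 → match
5 → match
6 → match
7 → match
8 → match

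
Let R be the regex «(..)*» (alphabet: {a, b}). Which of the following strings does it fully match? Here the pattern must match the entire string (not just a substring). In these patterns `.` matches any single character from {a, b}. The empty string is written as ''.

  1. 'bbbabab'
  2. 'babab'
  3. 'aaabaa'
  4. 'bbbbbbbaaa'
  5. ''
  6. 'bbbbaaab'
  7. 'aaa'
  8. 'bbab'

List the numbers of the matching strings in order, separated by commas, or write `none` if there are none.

1 → no match
2 → no match
3 → match
4 → match
5 → match
6 → match
7 → no match
8 → match

3, 4, 5, 6, 8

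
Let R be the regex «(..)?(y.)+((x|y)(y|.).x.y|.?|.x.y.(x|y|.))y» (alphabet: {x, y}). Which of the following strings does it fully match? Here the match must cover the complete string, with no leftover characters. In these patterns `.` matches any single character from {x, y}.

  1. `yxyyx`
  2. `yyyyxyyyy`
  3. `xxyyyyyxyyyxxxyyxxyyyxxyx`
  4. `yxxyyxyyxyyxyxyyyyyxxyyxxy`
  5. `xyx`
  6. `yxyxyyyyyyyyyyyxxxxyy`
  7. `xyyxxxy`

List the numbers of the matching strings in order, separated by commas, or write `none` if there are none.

1 → no match — must end with `y`
2 → no match
3 → no match — must end with `y`
4 → no match
5 → no match — must end with `y`
6 → match
7 → no match

6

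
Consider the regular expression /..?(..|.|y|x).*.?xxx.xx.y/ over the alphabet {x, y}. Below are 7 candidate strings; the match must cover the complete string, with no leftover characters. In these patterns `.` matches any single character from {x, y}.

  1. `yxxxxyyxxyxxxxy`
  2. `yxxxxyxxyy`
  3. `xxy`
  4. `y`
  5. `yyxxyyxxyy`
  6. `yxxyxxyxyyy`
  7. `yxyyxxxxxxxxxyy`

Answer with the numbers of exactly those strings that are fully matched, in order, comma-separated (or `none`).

1 → no match
2 → match
3 → no match
4 → no match
5 → no match
6 → no match
7 → match

2, 7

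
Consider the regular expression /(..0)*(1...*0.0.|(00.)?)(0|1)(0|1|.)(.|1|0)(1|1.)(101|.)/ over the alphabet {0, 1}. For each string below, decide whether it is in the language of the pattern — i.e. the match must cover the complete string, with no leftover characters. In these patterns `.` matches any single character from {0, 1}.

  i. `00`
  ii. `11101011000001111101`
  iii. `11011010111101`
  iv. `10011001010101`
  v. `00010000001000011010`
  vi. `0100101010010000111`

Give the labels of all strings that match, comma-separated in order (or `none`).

ii, iii, iv, v, vi

i → no match
ii → match
iii → match
iv → match
v → match
vi → match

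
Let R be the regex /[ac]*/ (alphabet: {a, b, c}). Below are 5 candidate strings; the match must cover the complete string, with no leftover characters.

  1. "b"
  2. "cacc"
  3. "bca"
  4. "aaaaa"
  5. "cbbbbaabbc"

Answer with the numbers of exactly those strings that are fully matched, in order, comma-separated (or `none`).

2, 4

1 → no match
2 → match
3 → no match
4 → match
5 → no match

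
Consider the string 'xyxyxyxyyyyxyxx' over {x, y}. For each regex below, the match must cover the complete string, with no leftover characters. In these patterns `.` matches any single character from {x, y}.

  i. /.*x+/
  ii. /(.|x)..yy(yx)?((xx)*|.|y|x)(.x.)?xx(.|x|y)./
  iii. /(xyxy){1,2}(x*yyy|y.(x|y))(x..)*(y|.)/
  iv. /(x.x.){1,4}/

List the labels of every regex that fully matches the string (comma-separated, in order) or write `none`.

i → match
ii → no match
iii → match
iv → no match

i, iii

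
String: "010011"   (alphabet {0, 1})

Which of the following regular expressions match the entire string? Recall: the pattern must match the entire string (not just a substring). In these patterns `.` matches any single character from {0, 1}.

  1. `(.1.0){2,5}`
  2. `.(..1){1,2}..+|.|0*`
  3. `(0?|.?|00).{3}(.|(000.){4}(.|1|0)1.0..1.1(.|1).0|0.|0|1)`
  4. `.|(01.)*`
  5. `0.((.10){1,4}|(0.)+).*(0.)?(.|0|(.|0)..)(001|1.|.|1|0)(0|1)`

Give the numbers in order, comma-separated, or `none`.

4

1 → no match — must end with "0"
2 → no match
3 → no match
4 → match
5 → no match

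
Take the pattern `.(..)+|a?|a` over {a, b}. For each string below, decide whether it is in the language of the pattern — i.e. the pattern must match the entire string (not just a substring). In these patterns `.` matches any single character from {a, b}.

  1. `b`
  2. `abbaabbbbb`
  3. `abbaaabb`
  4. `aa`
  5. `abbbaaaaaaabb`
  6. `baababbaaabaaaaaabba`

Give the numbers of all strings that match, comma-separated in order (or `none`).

1 → no match
2 → no match
3 → no match
4 → no match
5 → match
6 → no match

5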